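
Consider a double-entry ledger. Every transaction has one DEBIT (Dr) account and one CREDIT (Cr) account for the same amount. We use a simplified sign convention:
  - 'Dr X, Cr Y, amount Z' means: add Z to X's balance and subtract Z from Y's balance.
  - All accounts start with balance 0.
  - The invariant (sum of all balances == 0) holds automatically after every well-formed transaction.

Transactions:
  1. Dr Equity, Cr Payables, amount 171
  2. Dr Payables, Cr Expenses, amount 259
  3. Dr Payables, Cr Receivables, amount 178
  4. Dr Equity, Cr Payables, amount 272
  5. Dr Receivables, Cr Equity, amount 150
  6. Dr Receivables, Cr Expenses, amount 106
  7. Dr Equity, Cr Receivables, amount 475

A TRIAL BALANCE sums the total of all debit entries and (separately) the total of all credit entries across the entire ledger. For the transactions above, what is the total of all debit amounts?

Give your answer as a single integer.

Txn 1: debit+=171
Txn 2: debit+=259
Txn 3: debit+=178
Txn 4: debit+=272
Txn 5: debit+=150
Txn 6: debit+=106
Txn 7: debit+=475
Total debits = 1611

Answer: 1611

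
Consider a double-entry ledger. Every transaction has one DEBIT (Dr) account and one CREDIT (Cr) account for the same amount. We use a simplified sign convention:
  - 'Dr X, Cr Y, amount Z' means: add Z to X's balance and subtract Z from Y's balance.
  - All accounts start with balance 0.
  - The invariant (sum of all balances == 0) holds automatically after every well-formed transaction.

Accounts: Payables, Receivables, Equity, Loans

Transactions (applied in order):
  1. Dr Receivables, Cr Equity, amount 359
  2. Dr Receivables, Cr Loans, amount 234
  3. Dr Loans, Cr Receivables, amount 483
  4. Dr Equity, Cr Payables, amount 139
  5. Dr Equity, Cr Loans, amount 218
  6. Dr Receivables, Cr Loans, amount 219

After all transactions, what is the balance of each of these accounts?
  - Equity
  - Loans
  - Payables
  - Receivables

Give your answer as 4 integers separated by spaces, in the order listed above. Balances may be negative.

Answer: -2 -188 -139 329

Derivation:
After txn 1 (Dr Receivables, Cr Equity, amount 359): Equity=-359 Receivables=359
After txn 2 (Dr Receivables, Cr Loans, amount 234): Equity=-359 Loans=-234 Receivables=593
After txn 3 (Dr Loans, Cr Receivables, amount 483): Equity=-359 Loans=249 Receivables=110
After txn 4 (Dr Equity, Cr Payables, amount 139): Equity=-220 Loans=249 Payables=-139 Receivables=110
After txn 5 (Dr Equity, Cr Loans, amount 218): Equity=-2 Loans=31 Payables=-139 Receivables=110
After txn 6 (Dr Receivables, Cr Loans, amount 219): Equity=-2 Loans=-188 Payables=-139 Receivables=329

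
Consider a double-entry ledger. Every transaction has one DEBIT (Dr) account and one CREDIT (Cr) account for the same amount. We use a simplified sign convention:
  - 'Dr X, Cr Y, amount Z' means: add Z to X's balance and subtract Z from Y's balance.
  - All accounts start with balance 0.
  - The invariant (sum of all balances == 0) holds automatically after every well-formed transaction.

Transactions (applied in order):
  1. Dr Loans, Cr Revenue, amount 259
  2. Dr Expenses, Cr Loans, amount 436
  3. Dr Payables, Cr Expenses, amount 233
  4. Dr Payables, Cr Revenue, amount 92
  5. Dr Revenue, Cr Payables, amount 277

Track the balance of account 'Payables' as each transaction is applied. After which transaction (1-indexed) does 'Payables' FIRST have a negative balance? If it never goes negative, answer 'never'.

Answer: never

Derivation:
After txn 1: Payables=0
After txn 2: Payables=0
After txn 3: Payables=233
After txn 4: Payables=325
After txn 5: Payables=48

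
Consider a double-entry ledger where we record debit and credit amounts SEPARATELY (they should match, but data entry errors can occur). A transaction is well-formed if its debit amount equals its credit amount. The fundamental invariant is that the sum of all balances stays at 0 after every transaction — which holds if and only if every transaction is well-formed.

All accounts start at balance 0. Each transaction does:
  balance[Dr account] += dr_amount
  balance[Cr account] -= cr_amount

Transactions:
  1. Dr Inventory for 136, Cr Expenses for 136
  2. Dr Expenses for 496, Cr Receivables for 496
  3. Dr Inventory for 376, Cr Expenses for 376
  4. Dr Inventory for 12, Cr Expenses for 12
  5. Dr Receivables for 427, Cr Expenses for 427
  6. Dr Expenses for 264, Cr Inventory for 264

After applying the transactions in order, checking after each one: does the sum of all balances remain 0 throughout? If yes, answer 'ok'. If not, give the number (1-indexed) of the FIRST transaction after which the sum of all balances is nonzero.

After txn 1: dr=136 cr=136 sum_balances=0
After txn 2: dr=496 cr=496 sum_balances=0
After txn 3: dr=376 cr=376 sum_balances=0
After txn 4: dr=12 cr=12 sum_balances=0
After txn 5: dr=427 cr=427 sum_balances=0
After txn 6: dr=264 cr=264 sum_balances=0

Answer: ok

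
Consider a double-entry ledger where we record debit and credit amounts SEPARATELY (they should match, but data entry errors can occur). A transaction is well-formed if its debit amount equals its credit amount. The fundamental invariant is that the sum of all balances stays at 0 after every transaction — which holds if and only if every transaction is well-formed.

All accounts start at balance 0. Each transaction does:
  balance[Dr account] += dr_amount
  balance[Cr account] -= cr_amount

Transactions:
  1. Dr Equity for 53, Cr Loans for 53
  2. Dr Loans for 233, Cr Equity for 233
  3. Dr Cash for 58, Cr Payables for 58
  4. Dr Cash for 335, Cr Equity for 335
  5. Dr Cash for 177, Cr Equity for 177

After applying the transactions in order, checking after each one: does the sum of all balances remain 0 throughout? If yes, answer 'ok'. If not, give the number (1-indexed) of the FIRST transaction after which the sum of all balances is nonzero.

Answer: ok

Derivation:
After txn 1: dr=53 cr=53 sum_balances=0
After txn 2: dr=233 cr=233 sum_balances=0
After txn 3: dr=58 cr=58 sum_balances=0
After txn 4: dr=335 cr=335 sum_balances=0
After txn 5: dr=177 cr=177 sum_balances=0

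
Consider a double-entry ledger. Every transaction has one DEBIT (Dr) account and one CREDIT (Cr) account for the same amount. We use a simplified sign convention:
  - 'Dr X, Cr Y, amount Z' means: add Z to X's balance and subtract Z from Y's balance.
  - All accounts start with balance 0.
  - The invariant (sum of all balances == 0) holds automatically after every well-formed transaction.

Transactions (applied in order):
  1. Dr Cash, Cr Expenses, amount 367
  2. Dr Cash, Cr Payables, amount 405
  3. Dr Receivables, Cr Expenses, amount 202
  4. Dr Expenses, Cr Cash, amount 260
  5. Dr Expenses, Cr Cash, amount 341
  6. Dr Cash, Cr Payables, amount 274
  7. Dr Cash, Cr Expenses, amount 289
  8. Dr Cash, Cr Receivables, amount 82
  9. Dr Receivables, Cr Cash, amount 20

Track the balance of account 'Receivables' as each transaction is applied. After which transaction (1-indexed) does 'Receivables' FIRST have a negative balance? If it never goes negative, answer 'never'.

After txn 1: Receivables=0
After txn 2: Receivables=0
After txn 3: Receivables=202
After txn 4: Receivables=202
After txn 5: Receivables=202
After txn 6: Receivables=202
After txn 7: Receivables=202
After txn 8: Receivables=120
After txn 9: Receivables=140

Answer: never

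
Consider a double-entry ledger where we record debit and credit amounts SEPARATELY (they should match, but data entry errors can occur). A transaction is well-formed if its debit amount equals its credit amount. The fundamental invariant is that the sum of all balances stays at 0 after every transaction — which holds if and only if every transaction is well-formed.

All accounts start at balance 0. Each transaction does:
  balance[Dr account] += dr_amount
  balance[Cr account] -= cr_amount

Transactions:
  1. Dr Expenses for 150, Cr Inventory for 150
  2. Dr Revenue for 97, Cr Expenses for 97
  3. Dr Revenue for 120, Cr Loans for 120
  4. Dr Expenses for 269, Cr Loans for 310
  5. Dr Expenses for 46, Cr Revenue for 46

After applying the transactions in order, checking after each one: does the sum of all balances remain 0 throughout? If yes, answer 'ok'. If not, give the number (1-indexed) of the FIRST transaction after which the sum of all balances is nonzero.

Answer: 4

Derivation:
After txn 1: dr=150 cr=150 sum_balances=0
After txn 2: dr=97 cr=97 sum_balances=0
After txn 3: dr=120 cr=120 sum_balances=0
After txn 4: dr=269 cr=310 sum_balances=-41
After txn 5: dr=46 cr=46 sum_balances=-41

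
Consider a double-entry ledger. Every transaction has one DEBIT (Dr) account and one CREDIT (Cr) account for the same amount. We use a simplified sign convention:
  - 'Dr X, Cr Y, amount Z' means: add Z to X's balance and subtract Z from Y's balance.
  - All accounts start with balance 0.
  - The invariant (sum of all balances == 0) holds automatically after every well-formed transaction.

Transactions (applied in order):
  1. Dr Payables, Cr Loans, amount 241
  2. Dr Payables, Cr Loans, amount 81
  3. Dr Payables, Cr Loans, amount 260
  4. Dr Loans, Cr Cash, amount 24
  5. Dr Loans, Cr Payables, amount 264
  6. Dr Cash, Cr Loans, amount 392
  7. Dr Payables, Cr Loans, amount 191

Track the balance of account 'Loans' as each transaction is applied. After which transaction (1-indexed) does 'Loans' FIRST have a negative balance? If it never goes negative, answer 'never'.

Answer: 1

Derivation:
After txn 1: Loans=-241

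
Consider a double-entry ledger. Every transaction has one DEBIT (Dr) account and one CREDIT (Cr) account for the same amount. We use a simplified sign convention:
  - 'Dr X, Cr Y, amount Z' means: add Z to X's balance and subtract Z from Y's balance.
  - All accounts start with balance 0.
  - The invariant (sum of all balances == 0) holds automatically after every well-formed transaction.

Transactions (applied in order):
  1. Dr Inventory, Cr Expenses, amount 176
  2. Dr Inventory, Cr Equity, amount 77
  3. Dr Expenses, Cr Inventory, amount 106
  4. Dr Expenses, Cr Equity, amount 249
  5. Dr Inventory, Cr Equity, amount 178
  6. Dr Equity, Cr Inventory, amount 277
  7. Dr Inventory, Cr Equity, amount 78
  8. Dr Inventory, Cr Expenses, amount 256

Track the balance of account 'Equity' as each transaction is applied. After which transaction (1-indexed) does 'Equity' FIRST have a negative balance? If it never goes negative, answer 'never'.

Answer: 2

Derivation:
After txn 1: Equity=0
After txn 2: Equity=-77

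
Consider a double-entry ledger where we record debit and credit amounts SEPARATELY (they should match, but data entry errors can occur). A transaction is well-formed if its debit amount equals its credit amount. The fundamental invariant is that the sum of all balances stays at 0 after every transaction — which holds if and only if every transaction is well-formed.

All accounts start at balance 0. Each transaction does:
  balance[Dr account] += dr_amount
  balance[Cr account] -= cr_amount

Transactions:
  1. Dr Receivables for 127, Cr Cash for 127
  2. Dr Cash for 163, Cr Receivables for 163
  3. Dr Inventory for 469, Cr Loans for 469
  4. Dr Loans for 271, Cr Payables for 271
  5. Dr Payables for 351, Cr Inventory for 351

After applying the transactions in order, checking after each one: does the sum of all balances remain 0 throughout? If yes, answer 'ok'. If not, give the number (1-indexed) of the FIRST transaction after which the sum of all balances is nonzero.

After txn 1: dr=127 cr=127 sum_balances=0
After txn 2: dr=163 cr=163 sum_balances=0
After txn 3: dr=469 cr=469 sum_balances=0
After txn 4: dr=271 cr=271 sum_balances=0
After txn 5: dr=351 cr=351 sum_balances=0

Answer: ok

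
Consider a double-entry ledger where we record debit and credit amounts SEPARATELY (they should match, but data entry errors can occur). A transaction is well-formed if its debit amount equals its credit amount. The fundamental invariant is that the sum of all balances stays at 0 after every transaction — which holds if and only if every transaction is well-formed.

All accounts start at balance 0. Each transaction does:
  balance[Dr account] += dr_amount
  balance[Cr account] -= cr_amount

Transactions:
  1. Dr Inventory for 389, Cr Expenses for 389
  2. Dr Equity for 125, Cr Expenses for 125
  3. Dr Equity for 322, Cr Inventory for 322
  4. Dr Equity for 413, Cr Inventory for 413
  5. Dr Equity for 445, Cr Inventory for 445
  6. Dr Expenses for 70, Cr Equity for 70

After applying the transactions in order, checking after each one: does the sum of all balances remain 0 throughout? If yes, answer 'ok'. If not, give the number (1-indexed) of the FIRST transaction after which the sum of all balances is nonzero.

Answer: ok

Derivation:
After txn 1: dr=389 cr=389 sum_balances=0
After txn 2: dr=125 cr=125 sum_balances=0
After txn 3: dr=322 cr=322 sum_balances=0
After txn 4: dr=413 cr=413 sum_balances=0
After txn 5: dr=445 cr=445 sum_balances=0
After txn 6: dr=70 cr=70 sum_balances=0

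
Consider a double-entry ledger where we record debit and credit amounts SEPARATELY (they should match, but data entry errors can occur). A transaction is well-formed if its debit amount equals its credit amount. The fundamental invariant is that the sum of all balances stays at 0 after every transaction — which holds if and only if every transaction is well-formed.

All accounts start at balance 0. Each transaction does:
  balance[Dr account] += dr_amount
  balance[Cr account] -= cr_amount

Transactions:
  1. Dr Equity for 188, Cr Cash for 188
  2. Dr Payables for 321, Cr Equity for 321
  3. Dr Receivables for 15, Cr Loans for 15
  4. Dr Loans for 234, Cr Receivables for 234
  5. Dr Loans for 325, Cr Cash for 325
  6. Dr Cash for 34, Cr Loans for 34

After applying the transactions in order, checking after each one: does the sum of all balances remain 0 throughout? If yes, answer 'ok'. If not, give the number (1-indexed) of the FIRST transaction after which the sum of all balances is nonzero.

After txn 1: dr=188 cr=188 sum_balances=0
After txn 2: dr=321 cr=321 sum_balances=0
After txn 3: dr=15 cr=15 sum_balances=0
After txn 4: dr=234 cr=234 sum_balances=0
After txn 5: dr=325 cr=325 sum_balances=0
After txn 6: dr=34 cr=34 sum_balances=0

Answer: ok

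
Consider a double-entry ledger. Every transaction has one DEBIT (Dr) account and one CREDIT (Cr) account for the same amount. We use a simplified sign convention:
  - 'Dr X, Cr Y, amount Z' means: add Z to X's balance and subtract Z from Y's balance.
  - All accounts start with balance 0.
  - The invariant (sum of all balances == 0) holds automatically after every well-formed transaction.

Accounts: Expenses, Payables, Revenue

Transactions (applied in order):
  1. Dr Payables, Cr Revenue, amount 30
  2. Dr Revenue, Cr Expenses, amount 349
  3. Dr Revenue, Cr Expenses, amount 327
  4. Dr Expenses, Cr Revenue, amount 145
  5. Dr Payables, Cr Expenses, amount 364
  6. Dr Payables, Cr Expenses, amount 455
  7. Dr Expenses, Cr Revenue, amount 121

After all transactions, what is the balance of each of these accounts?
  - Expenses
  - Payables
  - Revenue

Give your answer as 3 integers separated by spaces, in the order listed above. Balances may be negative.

After txn 1 (Dr Payables, Cr Revenue, amount 30): Payables=30 Revenue=-30
After txn 2 (Dr Revenue, Cr Expenses, amount 349): Expenses=-349 Payables=30 Revenue=319
After txn 3 (Dr Revenue, Cr Expenses, amount 327): Expenses=-676 Payables=30 Revenue=646
After txn 4 (Dr Expenses, Cr Revenue, amount 145): Expenses=-531 Payables=30 Revenue=501
After txn 5 (Dr Payables, Cr Expenses, amount 364): Expenses=-895 Payables=394 Revenue=501
After txn 6 (Dr Payables, Cr Expenses, amount 455): Expenses=-1350 Payables=849 Revenue=501
After txn 7 (Dr Expenses, Cr Revenue, amount 121): Expenses=-1229 Payables=849 Revenue=380

Answer: -1229 849 380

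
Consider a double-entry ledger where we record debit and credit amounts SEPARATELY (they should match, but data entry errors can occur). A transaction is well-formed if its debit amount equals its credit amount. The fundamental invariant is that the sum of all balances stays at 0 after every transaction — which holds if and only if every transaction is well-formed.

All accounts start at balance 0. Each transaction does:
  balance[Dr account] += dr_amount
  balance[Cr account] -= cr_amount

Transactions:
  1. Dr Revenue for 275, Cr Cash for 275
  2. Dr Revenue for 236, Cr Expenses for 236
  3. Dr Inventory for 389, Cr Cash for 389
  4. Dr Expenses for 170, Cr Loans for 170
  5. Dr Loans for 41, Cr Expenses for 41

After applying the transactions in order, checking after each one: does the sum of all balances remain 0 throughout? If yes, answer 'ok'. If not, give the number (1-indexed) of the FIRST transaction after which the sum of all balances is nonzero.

Answer: ok

Derivation:
After txn 1: dr=275 cr=275 sum_balances=0
After txn 2: dr=236 cr=236 sum_balances=0
After txn 3: dr=389 cr=389 sum_balances=0
After txn 4: dr=170 cr=170 sum_balances=0
After txn 5: dr=41 cr=41 sum_balances=0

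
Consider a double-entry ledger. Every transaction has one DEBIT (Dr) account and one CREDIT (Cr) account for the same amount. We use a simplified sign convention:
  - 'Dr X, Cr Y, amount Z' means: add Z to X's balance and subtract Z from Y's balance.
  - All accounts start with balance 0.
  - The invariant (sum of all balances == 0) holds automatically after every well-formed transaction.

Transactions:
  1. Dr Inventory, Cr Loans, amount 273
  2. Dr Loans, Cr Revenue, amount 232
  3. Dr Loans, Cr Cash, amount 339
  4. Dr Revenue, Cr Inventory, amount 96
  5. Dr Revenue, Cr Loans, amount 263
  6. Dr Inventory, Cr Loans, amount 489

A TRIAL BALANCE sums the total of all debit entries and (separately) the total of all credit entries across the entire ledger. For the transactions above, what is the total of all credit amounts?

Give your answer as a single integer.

Txn 1: credit+=273
Txn 2: credit+=232
Txn 3: credit+=339
Txn 4: credit+=96
Txn 5: credit+=263
Txn 6: credit+=489
Total credits = 1692

Answer: 1692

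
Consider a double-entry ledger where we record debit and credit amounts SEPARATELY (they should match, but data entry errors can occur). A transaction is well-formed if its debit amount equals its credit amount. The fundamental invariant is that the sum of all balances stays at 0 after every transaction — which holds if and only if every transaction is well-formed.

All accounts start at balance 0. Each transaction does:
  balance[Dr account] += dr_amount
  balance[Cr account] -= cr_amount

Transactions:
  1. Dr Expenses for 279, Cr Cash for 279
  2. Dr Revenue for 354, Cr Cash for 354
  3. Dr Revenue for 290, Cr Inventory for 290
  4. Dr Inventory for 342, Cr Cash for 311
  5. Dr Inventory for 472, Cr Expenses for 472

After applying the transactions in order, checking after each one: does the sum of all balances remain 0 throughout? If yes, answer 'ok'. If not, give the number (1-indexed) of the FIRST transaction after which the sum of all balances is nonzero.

After txn 1: dr=279 cr=279 sum_balances=0
After txn 2: dr=354 cr=354 sum_balances=0
After txn 3: dr=290 cr=290 sum_balances=0
After txn 4: dr=342 cr=311 sum_balances=31
After txn 5: dr=472 cr=472 sum_balances=31

Answer: 4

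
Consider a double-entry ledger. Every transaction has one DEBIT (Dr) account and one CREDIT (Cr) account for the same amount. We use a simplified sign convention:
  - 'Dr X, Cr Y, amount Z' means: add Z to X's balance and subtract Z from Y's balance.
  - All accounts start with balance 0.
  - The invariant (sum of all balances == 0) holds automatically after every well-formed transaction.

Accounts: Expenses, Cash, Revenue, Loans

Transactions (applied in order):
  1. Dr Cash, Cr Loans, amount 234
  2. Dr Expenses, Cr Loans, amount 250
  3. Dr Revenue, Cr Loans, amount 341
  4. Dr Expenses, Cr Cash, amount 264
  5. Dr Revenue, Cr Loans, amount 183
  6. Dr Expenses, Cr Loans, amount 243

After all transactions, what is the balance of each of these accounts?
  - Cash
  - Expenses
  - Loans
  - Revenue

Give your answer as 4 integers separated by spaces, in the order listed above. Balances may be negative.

After txn 1 (Dr Cash, Cr Loans, amount 234): Cash=234 Loans=-234
After txn 2 (Dr Expenses, Cr Loans, amount 250): Cash=234 Expenses=250 Loans=-484
After txn 3 (Dr Revenue, Cr Loans, amount 341): Cash=234 Expenses=250 Loans=-825 Revenue=341
After txn 4 (Dr Expenses, Cr Cash, amount 264): Cash=-30 Expenses=514 Loans=-825 Revenue=341
After txn 5 (Dr Revenue, Cr Loans, amount 183): Cash=-30 Expenses=514 Loans=-1008 Revenue=524
After txn 6 (Dr Expenses, Cr Loans, amount 243): Cash=-30 Expenses=757 Loans=-1251 Revenue=524

Answer: -30 757 -1251 524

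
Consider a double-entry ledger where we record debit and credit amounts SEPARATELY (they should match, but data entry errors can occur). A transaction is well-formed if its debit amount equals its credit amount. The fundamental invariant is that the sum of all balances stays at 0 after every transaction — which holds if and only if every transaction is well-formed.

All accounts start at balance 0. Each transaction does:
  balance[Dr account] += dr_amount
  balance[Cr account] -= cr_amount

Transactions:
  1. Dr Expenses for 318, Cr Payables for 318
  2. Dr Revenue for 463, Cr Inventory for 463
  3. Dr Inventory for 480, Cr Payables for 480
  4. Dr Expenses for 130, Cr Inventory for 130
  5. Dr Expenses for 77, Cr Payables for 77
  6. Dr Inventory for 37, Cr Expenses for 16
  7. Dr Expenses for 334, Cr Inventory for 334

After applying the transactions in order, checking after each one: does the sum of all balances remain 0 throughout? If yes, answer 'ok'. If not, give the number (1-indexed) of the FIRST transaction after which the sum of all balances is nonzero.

After txn 1: dr=318 cr=318 sum_balances=0
After txn 2: dr=463 cr=463 sum_balances=0
After txn 3: dr=480 cr=480 sum_balances=0
After txn 4: dr=130 cr=130 sum_balances=0
After txn 5: dr=77 cr=77 sum_balances=0
After txn 6: dr=37 cr=16 sum_balances=21
After txn 7: dr=334 cr=334 sum_balances=21

Answer: 6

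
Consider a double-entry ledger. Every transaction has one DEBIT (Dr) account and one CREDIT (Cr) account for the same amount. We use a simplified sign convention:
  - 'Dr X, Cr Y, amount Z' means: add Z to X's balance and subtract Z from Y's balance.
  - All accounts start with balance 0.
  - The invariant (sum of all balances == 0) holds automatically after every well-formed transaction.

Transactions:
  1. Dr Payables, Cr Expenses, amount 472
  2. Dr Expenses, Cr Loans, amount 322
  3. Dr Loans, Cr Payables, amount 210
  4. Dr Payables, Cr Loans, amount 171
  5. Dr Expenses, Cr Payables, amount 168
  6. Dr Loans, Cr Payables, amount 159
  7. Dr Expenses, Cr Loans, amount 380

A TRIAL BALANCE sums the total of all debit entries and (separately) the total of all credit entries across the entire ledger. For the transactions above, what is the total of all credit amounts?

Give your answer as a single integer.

Txn 1: credit+=472
Txn 2: credit+=322
Txn 3: credit+=210
Txn 4: credit+=171
Txn 5: credit+=168
Txn 6: credit+=159
Txn 7: credit+=380
Total credits = 1882

Answer: 1882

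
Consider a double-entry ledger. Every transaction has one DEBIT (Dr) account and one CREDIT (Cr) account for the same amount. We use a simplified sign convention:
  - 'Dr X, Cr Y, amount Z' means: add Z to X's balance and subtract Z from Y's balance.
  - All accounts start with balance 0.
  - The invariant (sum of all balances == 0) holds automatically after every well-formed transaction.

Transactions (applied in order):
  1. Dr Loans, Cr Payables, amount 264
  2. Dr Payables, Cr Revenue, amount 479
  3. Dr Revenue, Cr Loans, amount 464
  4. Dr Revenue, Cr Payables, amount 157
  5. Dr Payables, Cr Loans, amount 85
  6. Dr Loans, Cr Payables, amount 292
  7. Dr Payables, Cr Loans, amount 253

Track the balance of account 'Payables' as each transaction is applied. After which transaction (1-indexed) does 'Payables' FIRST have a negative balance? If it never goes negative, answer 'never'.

After txn 1: Payables=-264

Answer: 1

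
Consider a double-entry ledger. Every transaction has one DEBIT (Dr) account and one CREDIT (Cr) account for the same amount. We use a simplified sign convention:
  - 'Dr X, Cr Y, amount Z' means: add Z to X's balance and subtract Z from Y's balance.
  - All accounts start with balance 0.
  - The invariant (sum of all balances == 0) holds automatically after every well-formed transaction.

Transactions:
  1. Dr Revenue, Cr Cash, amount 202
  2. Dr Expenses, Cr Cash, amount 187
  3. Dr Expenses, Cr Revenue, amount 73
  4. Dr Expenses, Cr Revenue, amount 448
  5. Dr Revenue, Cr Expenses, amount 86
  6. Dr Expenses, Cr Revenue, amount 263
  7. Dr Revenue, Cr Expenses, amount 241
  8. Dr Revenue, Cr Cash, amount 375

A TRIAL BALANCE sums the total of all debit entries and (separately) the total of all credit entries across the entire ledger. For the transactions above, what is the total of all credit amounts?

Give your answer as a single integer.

Answer: 1875

Derivation:
Txn 1: credit+=202
Txn 2: credit+=187
Txn 3: credit+=73
Txn 4: credit+=448
Txn 5: credit+=86
Txn 6: credit+=263
Txn 7: credit+=241
Txn 8: credit+=375
Total credits = 1875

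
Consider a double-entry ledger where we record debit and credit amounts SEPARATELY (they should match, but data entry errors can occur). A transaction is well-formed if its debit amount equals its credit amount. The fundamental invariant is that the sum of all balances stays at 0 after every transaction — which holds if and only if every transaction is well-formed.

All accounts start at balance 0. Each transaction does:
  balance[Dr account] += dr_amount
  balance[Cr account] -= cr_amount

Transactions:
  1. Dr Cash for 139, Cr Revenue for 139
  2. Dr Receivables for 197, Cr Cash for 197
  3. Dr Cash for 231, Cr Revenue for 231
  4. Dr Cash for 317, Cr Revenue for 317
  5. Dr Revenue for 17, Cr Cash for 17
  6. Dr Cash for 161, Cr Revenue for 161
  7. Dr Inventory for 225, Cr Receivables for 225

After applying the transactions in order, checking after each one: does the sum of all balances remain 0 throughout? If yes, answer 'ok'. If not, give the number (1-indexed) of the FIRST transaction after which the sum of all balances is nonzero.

Answer: ok

Derivation:
After txn 1: dr=139 cr=139 sum_balances=0
After txn 2: dr=197 cr=197 sum_balances=0
After txn 3: dr=231 cr=231 sum_balances=0
After txn 4: dr=317 cr=317 sum_balances=0
After txn 5: dr=17 cr=17 sum_balances=0
After txn 6: dr=161 cr=161 sum_balances=0
After txn 7: dr=225 cr=225 sum_balances=0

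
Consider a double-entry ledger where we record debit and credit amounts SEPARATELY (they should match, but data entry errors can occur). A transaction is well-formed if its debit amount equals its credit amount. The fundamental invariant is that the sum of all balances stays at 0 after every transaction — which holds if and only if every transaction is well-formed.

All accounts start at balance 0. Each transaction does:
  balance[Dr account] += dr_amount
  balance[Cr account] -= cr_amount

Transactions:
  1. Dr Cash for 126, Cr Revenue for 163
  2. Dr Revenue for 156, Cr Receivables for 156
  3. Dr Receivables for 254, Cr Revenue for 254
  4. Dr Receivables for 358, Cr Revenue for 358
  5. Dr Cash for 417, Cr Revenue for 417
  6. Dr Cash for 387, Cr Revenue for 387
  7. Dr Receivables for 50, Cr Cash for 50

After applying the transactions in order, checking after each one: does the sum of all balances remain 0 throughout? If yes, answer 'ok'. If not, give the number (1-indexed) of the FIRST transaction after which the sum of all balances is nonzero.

Answer: 1

Derivation:
After txn 1: dr=126 cr=163 sum_balances=-37
After txn 2: dr=156 cr=156 sum_balances=-37
After txn 3: dr=254 cr=254 sum_balances=-37
After txn 4: dr=358 cr=358 sum_balances=-37
After txn 5: dr=417 cr=417 sum_balances=-37
After txn 6: dr=387 cr=387 sum_balances=-37
After txn 7: dr=50 cr=50 sum_balances=-37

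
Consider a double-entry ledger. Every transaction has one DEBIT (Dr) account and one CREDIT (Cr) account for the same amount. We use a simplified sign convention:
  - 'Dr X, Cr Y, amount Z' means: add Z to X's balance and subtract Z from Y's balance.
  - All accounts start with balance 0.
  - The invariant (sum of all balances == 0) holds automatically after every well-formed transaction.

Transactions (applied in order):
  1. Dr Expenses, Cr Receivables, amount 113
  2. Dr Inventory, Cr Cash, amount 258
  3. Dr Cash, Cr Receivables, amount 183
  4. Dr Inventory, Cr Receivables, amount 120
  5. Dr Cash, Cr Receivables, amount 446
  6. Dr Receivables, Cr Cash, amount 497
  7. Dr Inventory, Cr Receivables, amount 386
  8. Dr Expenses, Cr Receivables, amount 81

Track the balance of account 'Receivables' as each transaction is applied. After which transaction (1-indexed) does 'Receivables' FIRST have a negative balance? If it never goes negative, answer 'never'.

Answer: 1

Derivation:
After txn 1: Receivables=-113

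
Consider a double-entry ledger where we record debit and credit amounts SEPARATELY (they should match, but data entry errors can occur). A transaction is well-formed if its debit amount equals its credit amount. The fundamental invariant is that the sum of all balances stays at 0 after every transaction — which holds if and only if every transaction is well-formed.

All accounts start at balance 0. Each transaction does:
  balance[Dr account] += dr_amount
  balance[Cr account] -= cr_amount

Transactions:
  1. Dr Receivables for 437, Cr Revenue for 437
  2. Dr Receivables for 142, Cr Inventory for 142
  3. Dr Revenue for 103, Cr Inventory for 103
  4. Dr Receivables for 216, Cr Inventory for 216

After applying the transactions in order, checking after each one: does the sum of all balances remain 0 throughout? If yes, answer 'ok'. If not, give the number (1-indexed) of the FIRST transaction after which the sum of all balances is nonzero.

After txn 1: dr=437 cr=437 sum_balances=0
After txn 2: dr=142 cr=142 sum_balances=0
After txn 3: dr=103 cr=103 sum_balances=0
After txn 4: dr=216 cr=216 sum_balances=0

Answer: ok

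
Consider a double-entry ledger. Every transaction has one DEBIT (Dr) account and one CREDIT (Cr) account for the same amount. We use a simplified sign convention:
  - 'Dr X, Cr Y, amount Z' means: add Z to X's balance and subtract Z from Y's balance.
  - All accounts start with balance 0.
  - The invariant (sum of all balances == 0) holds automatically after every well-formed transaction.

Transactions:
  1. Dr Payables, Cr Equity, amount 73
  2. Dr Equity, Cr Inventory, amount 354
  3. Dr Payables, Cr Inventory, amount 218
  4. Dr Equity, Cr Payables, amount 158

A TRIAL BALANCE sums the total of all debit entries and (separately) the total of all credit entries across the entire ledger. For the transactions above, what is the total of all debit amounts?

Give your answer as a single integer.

Txn 1: debit+=73
Txn 2: debit+=354
Txn 3: debit+=218
Txn 4: debit+=158
Total debits = 803

Answer: 803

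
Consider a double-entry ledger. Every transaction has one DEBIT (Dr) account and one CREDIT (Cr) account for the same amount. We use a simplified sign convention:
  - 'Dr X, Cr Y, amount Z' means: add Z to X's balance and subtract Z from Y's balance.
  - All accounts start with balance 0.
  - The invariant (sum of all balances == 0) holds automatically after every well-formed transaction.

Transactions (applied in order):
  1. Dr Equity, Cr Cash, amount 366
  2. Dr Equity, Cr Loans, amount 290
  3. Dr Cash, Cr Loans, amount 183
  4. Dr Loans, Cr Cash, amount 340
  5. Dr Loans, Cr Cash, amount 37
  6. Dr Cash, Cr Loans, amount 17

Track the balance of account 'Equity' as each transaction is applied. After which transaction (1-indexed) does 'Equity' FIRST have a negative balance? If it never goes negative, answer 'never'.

After txn 1: Equity=366
After txn 2: Equity=656
After txn 3: Equity=656
After txn 4: Equity=656
After txn 5: Equity=656
After txn 6: Equity=656

Answer: never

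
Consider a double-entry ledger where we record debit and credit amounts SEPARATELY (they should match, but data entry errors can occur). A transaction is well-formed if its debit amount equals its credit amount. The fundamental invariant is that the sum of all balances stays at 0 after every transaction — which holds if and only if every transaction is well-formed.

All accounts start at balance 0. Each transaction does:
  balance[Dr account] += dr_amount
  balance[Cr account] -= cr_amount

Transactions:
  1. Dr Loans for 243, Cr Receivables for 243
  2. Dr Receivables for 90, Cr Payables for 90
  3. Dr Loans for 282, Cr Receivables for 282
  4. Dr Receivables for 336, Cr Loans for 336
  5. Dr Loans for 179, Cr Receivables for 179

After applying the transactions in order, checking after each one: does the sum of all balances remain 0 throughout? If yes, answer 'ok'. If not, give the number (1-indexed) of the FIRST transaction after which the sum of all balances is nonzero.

After txn 1: dr=243 cr=243 sum_balances=0
After txn 2: dr=90 cr=90 sum_balances=0
After txn 3: dr=282 cr=282 sum_balances=0
After txn 4: dr=336 cr=336 sum_balances=0
After txn 5: dr=179 cr=179 sum_balances=0

Answer: ok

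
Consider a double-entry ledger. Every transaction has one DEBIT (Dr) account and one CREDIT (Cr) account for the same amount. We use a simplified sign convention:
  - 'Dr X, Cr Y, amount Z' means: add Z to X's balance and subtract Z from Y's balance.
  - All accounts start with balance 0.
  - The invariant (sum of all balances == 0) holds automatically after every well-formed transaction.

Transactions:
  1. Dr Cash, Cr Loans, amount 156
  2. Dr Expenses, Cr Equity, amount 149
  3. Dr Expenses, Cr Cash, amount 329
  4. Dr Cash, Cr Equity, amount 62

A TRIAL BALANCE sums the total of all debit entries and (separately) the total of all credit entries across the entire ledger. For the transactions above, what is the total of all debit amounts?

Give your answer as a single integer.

Answer: 696

Derivation:
Txn 1: debit+=156
Txn 2: debit+=149
Txn 3: debit+=329
Txn 4: debit+=62
Total debits = 696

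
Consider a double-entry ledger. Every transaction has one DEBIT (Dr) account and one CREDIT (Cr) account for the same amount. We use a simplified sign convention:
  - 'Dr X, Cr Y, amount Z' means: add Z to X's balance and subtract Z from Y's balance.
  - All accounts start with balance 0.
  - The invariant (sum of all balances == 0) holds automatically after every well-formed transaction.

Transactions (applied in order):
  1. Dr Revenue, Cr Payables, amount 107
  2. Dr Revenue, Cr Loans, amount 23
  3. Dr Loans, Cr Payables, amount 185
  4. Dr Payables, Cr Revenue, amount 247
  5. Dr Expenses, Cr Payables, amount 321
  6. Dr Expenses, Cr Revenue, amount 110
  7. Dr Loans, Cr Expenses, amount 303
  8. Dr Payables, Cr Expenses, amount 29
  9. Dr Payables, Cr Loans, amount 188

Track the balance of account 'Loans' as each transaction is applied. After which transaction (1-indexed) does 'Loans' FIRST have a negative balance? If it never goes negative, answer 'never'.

After txn 1: Loans=0
After txn 2: Loans=-23

Answer: 2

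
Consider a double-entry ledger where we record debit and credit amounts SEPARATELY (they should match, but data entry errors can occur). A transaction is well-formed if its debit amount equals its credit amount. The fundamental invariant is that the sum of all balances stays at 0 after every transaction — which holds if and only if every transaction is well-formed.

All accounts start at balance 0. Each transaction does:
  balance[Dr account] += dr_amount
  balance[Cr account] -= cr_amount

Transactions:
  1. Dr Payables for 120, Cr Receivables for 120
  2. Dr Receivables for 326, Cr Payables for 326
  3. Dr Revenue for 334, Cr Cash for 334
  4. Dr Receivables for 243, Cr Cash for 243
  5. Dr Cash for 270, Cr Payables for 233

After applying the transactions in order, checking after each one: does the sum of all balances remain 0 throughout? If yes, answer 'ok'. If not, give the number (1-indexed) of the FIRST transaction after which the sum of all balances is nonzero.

Answer: 5

Derivation:
After txn 1: dr=120 cr=120 sum_balances=0
After txn 2: dr=326 cr=326 sum_balances=0
After txn 3: dr=334 cr=334 sum_balances=0
After txn 4: dr=243 cr=243 sum_balances=0
After txn 5: dr=270 cr=233 sum_balances=37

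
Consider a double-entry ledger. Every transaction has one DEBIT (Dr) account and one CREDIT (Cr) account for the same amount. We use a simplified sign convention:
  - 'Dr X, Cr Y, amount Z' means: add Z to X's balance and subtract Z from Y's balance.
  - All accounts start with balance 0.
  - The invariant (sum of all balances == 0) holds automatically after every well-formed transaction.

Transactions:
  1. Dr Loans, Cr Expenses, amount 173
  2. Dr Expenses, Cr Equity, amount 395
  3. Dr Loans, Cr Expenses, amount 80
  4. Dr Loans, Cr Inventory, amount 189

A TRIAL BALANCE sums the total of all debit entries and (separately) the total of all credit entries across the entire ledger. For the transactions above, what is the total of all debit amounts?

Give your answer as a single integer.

Answer: 837

Derivation:
Txn 1: debit+=173
Txn 2: debit+=395
Txn 3: debit+=80
Txn 4: debit+=189
Total debits = 837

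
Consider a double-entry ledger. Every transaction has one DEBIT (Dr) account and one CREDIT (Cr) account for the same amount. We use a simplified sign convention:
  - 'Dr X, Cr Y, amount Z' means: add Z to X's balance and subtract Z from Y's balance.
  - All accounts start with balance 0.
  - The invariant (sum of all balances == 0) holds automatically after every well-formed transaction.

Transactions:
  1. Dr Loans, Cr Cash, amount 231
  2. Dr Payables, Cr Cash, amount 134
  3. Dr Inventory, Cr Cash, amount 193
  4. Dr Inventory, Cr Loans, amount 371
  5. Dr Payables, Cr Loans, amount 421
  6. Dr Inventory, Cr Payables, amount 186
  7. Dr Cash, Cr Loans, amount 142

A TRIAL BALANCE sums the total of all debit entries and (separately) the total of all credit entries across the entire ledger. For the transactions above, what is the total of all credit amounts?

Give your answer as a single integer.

Txn 1: credit+=231
Txn 2: credit+=134
Txn 3: credit+=193
Txn 4: credit+=371
Txn 5: credit+=421
Txn 6: credit+=186
Txn 7: credit+=142
Total credits = 1678

Answer: 1678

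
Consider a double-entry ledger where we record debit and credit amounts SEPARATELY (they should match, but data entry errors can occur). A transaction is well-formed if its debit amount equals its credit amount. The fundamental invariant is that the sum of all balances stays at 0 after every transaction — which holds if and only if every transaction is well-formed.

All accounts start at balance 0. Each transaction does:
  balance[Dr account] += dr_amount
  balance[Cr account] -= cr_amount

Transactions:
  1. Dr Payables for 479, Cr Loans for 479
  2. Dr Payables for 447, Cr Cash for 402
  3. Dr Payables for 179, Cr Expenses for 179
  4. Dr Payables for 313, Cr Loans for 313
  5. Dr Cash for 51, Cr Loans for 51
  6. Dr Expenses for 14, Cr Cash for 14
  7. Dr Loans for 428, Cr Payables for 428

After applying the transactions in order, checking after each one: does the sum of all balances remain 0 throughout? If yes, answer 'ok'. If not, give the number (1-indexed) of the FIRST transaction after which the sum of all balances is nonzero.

After txn 1: dr=479 cr=479 sum_balances=0
After txn 2: dr=447 cr=402 sum_balances=45
After txn 3: dr=179 cr=179 sum_balances=45
After txn 4: dr=313 cr=313 sum_balances=45
After txn 5: dr=51 cr=51 sum_balances=45
After txn 6: dr=14 cr=14 sum_balances=45
After txn 7: dr=428 cr=428 sum_balances=45

Answer: 2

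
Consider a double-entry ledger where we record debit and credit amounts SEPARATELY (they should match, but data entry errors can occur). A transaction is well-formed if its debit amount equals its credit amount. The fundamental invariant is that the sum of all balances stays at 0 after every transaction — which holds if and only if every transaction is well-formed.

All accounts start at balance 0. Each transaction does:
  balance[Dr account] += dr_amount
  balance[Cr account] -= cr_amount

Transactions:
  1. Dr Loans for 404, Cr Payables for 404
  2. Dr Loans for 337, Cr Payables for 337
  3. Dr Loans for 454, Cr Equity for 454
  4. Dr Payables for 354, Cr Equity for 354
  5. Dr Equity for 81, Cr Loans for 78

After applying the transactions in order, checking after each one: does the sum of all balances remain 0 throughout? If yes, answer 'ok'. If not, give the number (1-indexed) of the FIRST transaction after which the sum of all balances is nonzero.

After txn 1: dr=404 cr=404 sum_balances=0
After txn 2: dr=337 cr=337 sum_balances=0
After txn 3: dr=454 cr=454 sum_balances=0
After txn 4: dr=354 cr=354 sum_balances=0
After txn 5: dr=81 cr=78 sum_balances=3

Answer: 5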